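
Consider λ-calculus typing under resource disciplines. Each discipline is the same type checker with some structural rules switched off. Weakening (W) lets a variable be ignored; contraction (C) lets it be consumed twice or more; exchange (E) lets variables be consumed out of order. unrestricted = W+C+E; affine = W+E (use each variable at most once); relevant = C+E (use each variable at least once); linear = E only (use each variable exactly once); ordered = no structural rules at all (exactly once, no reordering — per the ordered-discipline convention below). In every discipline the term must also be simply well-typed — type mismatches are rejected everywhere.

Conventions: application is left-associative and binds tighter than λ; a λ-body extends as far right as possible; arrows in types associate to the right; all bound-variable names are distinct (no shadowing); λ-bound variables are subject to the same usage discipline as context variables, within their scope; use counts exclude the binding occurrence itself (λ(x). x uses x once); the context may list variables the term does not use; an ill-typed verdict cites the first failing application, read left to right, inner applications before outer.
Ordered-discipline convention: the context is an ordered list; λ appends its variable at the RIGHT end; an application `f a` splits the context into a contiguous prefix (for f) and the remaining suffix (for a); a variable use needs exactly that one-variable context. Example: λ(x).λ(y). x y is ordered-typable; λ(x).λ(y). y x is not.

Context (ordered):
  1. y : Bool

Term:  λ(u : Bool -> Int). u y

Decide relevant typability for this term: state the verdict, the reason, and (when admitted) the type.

yes — every one of y, u appears; term : (Bool -> Int) -> Int
variable uses: y=1, u (λ-bound)=1
left-to-right use order: u, y
typing: the term checks, with type (Bool -> Int) -> Int
all disciplines: ordered ✗; linear ✓; affine ✓; relevant ✓; unrestricted ✓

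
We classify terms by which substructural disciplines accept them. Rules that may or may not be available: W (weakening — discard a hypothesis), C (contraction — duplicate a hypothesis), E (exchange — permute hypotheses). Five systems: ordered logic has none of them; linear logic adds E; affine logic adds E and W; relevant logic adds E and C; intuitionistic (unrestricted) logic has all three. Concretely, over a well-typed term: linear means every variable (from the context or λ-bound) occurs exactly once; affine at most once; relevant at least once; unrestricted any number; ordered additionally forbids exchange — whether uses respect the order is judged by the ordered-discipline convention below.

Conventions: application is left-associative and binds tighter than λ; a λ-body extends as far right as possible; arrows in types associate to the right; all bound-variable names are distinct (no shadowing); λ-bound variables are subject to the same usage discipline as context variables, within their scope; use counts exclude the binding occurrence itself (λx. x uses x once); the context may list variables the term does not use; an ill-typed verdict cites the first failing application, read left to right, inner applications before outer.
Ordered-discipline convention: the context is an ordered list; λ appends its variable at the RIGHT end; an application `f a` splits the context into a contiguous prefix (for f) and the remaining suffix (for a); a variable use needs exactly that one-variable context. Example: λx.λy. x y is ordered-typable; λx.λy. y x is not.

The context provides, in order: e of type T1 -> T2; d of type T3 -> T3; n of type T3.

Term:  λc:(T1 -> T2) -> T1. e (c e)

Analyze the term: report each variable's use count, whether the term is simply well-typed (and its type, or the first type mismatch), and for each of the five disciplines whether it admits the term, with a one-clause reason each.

variable uses: e: 2; d: 0; n: 0; c (bound): 1
use order (left to right): e, c, e
typing: ✓ — ((T1 -> T2) -> T1) -> T2
ordered: ✗, needs contraction — e ×2; unused: d, n — weakening required
linear: ✗, needs contraction — e ×2; unused: d, n — weakening required
affine: ✗, needs contraction — e ×2
relevant: ✗, unused: d, n — weakening required
unrestricted: ✓, type-checks (((T1 -> T2) -> T1) -> T2) and nothing is barred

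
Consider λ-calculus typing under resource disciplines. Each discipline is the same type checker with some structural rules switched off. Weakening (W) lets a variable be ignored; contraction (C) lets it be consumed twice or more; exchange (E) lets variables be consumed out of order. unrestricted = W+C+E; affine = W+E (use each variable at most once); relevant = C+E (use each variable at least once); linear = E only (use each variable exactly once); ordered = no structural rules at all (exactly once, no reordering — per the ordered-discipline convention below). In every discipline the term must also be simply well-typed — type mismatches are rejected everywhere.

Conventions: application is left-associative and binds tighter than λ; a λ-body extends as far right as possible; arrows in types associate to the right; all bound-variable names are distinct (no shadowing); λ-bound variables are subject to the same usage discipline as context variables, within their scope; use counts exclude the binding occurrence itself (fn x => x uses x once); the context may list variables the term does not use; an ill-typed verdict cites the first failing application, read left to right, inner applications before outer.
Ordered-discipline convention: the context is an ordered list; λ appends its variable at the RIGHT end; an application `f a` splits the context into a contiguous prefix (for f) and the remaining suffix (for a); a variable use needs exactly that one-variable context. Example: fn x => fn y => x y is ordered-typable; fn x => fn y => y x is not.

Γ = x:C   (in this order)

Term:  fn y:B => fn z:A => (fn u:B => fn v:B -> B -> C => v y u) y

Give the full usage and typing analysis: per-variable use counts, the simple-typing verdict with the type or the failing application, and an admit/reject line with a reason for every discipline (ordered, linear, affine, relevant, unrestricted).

variable uses: x=0; y (bound)=2; z (bound)=0; u (bound)=1; v (bound)=1
order of uses: v, y, u, y
typing: well-typed at B -> A -> (B -> B -> C) -> C
ordered: ✗, needs contraction — y ×2; x, z never used (weakening)
linear: ✗, needs contraction — y ×2; x, z never used (weakening)
affine: ✗, needs contraction — y ×2
relevant: ✗, x, z never used (weakening)
unrestricted: ✓, type-checks (B -> A -> (B -> B -> C) -> C) and nothing is barred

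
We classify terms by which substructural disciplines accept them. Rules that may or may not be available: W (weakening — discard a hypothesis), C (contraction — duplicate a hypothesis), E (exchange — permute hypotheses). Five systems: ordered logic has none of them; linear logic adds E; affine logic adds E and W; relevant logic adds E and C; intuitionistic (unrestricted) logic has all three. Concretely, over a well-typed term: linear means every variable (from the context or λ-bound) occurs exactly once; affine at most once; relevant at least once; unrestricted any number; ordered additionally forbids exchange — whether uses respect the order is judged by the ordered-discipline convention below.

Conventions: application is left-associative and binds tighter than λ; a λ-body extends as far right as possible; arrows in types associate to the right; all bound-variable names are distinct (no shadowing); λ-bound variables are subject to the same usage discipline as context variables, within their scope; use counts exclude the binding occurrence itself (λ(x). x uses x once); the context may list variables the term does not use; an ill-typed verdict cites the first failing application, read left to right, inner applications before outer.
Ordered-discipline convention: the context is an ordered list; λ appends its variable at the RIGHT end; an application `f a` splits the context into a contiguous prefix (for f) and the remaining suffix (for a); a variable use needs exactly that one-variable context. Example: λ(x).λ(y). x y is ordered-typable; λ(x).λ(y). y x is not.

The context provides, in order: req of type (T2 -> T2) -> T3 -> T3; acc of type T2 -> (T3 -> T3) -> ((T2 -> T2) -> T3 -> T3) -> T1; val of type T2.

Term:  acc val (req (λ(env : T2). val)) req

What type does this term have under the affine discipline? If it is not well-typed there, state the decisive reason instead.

not well-typed under affine — uses contraction: req ×2, val ×2
counts: req=2; acc=1; val=2; env [bound]=0
order of uses: acc, val, req, val, req
typing: well-typed — term : T1
all disciplines: ordered ✗, linear ✗, affine ✗, relevant ✗, unrestricted ✓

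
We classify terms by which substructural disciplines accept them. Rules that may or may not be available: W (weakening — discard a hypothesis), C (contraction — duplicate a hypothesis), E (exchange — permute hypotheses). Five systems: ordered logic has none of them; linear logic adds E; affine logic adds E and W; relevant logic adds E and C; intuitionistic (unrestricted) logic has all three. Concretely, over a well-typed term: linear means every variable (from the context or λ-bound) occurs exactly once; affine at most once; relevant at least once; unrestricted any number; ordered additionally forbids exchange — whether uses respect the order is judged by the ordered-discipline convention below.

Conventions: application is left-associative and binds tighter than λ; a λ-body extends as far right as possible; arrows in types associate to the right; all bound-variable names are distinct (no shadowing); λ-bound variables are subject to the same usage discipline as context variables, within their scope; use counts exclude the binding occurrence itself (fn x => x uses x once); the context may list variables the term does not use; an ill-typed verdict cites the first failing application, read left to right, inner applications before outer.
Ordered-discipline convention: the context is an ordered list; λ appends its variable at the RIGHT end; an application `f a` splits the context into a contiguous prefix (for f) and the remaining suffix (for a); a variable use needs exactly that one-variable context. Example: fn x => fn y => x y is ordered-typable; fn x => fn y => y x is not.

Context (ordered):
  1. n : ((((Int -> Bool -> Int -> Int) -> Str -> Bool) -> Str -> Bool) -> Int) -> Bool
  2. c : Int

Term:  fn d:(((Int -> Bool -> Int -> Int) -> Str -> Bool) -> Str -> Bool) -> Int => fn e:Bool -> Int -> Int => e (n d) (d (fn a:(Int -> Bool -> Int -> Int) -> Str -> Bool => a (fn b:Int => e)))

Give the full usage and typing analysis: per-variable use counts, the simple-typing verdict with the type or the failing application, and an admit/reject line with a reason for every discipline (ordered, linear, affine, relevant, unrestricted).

counts: n=1; c=0; d (bound)=2; e (bound)=2; a (bound)=1; b (bound)=0
uses in reading order: e, n, d, d, a, e
typing: the term checks, with type ((((Int -> Bool -> Int -> Int) -> Str -> Bool) -> Str -> Bool) -> Int) -> (Bool -> Int -> Int) -> Int
ordered: ✗ — needs contraction — d ×2, e ×2; c, b never used (weakening)
linear: ✗ — needs contraction — d ×2, e ×2; c, b never used (weakening)
affine: ✗ — needs contraction — d ×2, e ×2
relevant: ✗ — c, b never used (weakening)
unrestricted: ✓ — type-checks (((((Int -> Bool -> Int -> Int) -> Str -> Bool) -> Str -> Bool) -> Int) -> (Bool -> Int -> Int) -> Int) and nothing is barred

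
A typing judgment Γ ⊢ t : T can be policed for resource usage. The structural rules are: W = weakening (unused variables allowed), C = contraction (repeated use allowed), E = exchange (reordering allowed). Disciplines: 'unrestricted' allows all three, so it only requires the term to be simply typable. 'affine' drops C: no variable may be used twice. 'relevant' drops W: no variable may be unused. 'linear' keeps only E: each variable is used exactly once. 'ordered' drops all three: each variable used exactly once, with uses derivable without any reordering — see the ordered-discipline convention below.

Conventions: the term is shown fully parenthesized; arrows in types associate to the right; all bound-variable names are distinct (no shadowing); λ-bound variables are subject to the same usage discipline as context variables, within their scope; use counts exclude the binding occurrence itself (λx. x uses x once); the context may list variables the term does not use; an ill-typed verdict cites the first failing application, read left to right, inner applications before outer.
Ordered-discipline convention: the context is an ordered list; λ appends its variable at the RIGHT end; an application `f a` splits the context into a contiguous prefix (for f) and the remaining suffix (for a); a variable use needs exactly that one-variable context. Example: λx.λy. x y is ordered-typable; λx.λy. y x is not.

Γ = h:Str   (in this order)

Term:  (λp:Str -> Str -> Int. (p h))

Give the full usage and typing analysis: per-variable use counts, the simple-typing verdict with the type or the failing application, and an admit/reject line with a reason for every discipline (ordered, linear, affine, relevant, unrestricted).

counts: h: 1×; p (bound): 1×
left-to-right use order: p, h
typing: ✓ — (Str -> Str -> Int) -> Str -> Int
ordered: ✗ — no ordered split (uses run p, h)
linear: ✓ — h, p: one use apiece
affine: ✓ — no duplicate uses among h, p
relevant: ✓ — none of h, p goes unused
unrestricted: ✓ — type-checks ((Str -> Str -> Int) -> Str -> Int) and nothing is barred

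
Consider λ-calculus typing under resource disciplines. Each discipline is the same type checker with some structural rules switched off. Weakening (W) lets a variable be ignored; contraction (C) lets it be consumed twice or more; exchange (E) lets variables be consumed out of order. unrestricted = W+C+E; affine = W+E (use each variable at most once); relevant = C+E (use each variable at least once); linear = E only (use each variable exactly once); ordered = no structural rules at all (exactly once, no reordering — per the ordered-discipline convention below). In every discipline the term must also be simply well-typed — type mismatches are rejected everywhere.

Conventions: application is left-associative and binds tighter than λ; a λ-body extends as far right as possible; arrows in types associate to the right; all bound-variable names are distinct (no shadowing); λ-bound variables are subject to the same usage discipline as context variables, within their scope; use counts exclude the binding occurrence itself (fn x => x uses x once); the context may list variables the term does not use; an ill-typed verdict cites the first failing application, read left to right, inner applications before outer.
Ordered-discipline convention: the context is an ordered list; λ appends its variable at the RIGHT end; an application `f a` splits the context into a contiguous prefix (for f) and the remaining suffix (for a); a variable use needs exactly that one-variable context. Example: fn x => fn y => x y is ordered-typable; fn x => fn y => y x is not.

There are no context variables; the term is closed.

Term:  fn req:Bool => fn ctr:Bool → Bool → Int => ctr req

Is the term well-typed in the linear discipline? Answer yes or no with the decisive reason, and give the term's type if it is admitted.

yes — each of req, ctr used exactly once; term : Bool → (Bool → Bool → Int) → Bool → Int
variable uses: req (λ-bound): 1×; ctr (λ-bound): 1×
left-to-right use order: ctr, req
typing: ✓ — Bool → (Bool → Bool → Int) → Bool → Int
per-discipline verdicts: ordered ✗, linear ✓, affine ✓, relevant ✓, unrestricted ✓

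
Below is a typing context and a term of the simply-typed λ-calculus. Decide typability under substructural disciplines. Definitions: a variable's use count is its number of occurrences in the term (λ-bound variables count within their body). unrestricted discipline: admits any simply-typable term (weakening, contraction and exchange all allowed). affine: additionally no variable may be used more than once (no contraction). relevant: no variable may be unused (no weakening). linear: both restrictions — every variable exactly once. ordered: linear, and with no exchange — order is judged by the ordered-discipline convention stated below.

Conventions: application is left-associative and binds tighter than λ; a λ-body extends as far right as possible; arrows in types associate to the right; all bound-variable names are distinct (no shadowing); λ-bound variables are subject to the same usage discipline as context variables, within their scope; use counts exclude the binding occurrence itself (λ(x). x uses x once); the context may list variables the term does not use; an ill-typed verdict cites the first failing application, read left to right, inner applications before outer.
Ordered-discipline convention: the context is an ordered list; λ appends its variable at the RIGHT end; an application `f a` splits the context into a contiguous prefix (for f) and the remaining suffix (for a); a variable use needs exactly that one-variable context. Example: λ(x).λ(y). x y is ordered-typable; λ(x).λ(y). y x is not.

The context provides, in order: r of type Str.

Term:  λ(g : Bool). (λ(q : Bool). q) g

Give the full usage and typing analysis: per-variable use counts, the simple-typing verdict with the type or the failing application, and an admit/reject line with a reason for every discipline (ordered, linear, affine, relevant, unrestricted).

usage: r=0; g (bound)=1; q (bound)=1
left-to-right use order: q, g
typing: ✓ — Bool -> Bool
ordered ✗ (r never used (weakening))
linear ✗ (r never used (weakening))
affine ✓ (none of r, g, q used more than once)
relevant ✗ (r never used (weakening))
unrestricted ✓ (well-typed at Bool -> Bool; no restrictions here)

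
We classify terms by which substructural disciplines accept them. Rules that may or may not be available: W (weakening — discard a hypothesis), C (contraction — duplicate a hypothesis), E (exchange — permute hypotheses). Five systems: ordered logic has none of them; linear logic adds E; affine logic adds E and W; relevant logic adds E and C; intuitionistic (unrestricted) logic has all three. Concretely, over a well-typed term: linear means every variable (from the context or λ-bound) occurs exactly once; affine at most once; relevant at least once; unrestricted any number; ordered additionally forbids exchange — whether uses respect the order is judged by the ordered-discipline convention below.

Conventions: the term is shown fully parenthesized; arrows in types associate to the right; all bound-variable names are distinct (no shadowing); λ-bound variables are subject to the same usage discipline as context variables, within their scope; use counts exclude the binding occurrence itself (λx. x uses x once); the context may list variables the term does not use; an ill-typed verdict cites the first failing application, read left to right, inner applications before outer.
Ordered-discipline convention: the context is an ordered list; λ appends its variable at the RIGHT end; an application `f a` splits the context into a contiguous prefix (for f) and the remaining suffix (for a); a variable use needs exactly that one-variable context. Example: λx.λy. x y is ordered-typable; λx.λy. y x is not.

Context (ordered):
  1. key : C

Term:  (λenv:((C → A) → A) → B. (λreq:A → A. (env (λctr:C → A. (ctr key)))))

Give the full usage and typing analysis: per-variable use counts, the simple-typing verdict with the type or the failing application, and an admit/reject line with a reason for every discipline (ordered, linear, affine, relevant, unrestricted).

usage: key: 1×, env (λ-bound): 1×, req (λ-bound): 0×, ctr (λ-bound): 1×
use order (left to right): env, ctr, key
typing: the term checks, with type (((C → A) → A) → B) → (A → A) → B
ordered ✗ (unused: req — weakening required)
linear ✗ (unused: req — weakening required)
affine ✓ (none of key, env, req, ctr used more than once)
relevant ✗ (unused: req — weakening required)
unrestricted ✓ (well-typed at (((C → A) → A) → B) → (A → A) → B; no restrictions here)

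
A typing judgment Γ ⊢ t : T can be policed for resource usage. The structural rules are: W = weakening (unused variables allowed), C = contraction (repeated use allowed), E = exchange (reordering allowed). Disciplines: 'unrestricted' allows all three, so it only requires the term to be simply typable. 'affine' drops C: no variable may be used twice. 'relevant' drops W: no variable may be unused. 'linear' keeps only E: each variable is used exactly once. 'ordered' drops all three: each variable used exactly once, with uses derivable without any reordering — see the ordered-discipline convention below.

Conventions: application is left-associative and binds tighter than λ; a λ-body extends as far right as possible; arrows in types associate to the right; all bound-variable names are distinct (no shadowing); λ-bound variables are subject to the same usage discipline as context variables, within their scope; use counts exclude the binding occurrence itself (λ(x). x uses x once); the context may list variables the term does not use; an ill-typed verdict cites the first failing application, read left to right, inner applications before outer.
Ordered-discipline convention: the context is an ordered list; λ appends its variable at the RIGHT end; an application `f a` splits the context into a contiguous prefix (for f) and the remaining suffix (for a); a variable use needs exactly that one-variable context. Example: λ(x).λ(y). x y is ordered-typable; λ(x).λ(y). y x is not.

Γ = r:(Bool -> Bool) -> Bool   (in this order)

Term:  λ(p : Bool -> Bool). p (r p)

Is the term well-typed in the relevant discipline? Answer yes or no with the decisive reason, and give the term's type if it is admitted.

yes — r, p: all used, weakening unneeded; term : (Bool -> Bool) -> Bool
usage: r ×1; p (bound) ×2
uses in reading order: p, r, p
typing: ✓ — (Bool -> Bool) -> Bool
across the five disciplines: ordered ✗; linear ✗; affine ✗; relevant ✓; unrestricted ✓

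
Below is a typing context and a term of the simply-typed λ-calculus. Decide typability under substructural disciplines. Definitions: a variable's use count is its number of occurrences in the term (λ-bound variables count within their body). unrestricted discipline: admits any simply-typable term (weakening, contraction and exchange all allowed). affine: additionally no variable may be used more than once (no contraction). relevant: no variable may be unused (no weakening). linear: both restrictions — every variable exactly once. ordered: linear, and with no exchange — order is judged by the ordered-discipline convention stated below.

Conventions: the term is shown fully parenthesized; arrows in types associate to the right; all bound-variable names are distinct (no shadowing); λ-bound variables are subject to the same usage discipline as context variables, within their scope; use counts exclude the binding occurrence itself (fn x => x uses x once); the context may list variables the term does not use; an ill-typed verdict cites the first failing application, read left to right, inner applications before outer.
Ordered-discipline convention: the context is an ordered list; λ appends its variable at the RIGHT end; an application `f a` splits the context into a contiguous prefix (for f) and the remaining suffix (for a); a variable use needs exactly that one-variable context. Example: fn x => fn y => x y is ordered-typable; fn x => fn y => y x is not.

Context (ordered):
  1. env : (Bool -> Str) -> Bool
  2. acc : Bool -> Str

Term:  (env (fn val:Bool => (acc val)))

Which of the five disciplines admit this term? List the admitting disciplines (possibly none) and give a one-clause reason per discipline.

admitting disciplines: ordered, linear, affine, relevant, unrestricted
usage: env: 1×, acc: 1×, val (bound): 1×
left-to-right use order: env, acc, val
typing: well-typed at Bool
ordered: ✓ — env, acc, val: once each, no exchange needed
linear: ✓ — each of env, acc, val used exactly once
affine: ✓ — env, acc, val: no repeats, contraction unneeded
relevant: ✓ — none of env, acc, val goes unused
unrestricted: ✓ — well-typed at Bool; no restrictions here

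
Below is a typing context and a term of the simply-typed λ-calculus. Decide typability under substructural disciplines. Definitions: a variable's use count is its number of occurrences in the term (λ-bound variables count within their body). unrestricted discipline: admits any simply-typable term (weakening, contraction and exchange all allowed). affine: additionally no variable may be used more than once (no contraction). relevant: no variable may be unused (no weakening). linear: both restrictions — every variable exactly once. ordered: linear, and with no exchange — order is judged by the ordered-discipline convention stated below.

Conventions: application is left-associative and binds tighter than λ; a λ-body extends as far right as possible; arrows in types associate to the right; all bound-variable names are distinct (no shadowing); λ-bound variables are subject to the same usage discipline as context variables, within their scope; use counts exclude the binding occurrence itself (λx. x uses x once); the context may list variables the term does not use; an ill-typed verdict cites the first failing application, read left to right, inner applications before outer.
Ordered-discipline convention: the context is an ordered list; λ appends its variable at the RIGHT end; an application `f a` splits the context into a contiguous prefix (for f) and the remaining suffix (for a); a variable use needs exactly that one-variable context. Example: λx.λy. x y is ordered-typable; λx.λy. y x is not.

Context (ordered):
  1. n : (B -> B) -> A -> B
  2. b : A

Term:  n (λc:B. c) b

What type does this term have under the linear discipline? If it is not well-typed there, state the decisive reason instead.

term : B
use counts: n: 1; b: 1; c [bound]: 1
use order (left to right): n, c, b
typing: the term checks, with type B
across the five disciplines: ordered ✓; linear ✓; affine ✓; relevant ✓; unrestricted ✓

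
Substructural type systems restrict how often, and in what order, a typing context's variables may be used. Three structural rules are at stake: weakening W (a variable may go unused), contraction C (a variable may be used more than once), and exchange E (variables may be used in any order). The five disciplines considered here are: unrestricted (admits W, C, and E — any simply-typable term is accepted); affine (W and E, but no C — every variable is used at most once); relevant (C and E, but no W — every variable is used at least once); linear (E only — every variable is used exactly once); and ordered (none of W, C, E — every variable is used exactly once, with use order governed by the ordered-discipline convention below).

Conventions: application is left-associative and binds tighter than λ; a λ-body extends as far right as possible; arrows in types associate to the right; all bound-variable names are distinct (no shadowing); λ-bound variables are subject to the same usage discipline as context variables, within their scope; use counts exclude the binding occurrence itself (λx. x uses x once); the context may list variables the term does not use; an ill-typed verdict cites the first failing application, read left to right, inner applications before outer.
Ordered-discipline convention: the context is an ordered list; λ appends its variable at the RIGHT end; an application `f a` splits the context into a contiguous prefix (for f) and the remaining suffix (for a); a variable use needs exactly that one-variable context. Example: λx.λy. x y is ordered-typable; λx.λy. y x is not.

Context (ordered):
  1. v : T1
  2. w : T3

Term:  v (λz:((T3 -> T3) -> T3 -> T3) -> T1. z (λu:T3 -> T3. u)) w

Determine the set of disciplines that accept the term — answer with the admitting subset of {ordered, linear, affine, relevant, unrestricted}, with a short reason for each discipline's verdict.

admitted by: none
variable uses: v: 1, w: 1, z [bound]: 1, u [bound]: 1
uses in reading order: v, z, u, w
typing: ill-typed: non-arrow in function slot: T1
ordered: ✗, the type mismatch rejects it
linear: ✗, not simply typable
affine: ✗, fails simple typing
relevant: ✗, a type mismatch blocks all five
unrestricted: ✗, the type mismatch rejects it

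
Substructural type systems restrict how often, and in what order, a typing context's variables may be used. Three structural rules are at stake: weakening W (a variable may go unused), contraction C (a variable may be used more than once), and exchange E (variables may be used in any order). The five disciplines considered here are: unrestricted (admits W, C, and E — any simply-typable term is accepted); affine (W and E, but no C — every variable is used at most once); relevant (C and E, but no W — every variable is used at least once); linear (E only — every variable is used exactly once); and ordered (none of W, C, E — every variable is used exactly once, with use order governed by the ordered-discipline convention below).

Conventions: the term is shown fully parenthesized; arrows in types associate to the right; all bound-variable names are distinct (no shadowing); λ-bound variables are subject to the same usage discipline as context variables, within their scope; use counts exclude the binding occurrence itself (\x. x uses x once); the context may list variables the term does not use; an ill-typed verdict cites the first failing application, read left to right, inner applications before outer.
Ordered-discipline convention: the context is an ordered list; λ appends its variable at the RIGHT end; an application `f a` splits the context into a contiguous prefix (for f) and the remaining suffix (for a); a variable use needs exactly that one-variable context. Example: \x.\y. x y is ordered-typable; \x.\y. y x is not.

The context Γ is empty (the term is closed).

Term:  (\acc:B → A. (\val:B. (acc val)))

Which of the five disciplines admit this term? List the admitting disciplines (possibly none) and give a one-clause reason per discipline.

admitting disciplines: ordered, linear, affine, relevant, unrestricted
usage: acc (λ-bound)=1; val (λ-bound)=1
use order (left to right): acc, val
typing: ✓ — (B → A) → B → A
ordered: ✓, one use each (acc, val); ordered split holds
linear: ✓, each of acc, val used exactly once
affine: ✓, at most one use each (acc, val)
relevant: ✓, acc, val: all used, weakening unneeded
unrestricted: ✓, simply typable at (B → A) → B → A; W, C, E all held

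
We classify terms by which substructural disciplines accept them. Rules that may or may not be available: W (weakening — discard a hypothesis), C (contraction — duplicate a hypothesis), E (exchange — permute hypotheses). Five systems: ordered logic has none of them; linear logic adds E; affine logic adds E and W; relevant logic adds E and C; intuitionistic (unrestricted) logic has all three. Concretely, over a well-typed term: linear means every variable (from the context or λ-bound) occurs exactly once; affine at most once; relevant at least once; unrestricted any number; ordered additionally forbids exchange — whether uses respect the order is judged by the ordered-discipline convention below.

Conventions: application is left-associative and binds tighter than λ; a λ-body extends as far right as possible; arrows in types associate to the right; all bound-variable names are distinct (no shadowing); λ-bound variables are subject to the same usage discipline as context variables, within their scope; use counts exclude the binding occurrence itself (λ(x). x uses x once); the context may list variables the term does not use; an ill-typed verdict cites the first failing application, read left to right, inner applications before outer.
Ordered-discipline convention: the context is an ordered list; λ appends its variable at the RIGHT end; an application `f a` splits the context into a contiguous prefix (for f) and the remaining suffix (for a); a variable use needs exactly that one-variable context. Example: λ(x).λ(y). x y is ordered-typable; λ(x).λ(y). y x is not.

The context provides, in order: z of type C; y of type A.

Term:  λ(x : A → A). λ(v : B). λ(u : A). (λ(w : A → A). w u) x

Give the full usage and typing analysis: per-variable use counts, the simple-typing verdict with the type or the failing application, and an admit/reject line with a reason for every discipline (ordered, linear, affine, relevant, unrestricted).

usage: z ×0; y ×0; x (λ-bound) ×1; v (λ-bound) ×0; u (λ-bound) ×1; w (λ-bound) ×1
uses in reading order: w, u, x
typing: well-typed — term : (A → A) → B → A → A
ordered: ✗, needs weakening: z, y, v unused
linear: ✗, needs weakening: z, y, v unused
affine: ✓, at most one use each (z, y, x, v, u, w)
relevant: ✗, needs weakening: z, y, v unused
unrestricted: ✓, simply typable at (A → A) → B → A → A; W, C, E all held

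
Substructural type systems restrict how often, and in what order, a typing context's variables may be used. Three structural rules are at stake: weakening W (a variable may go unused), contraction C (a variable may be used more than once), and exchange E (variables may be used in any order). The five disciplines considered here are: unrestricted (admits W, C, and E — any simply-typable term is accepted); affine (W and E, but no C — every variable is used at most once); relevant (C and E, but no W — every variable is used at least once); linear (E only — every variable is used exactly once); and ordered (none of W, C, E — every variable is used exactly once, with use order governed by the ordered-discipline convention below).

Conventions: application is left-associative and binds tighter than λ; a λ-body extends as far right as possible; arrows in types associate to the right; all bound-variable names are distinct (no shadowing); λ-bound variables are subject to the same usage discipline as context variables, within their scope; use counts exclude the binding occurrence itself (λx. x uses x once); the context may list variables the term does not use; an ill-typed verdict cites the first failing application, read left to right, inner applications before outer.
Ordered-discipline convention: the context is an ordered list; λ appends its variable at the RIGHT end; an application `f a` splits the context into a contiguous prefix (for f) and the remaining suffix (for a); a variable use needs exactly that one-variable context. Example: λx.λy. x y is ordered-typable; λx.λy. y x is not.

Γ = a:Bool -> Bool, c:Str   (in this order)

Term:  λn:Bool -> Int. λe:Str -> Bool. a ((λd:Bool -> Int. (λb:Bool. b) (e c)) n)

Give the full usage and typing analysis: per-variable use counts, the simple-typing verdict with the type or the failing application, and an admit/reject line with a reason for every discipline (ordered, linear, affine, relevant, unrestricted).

use counts: a=1; c=1; n (λ-bound)=1; e (λ-bound)=1; d (λ-bound)=0; b (λ-bound)=1
order of uses: a, b, e, c, n
typing: well-typed at (Bool -> Int) -> (Str -> Bool) -> Bool
ordered: ✗ — d left unused
linear: ✗ — d left unused
affine: ✓ — at most one use each (a, c, n, e, d, b)
relevant: ✗ — d left unused
unrestricted: ✓ — type-checks ((Bool -> Int) -> (Str -> Bool) -> Bool) and nothing is barred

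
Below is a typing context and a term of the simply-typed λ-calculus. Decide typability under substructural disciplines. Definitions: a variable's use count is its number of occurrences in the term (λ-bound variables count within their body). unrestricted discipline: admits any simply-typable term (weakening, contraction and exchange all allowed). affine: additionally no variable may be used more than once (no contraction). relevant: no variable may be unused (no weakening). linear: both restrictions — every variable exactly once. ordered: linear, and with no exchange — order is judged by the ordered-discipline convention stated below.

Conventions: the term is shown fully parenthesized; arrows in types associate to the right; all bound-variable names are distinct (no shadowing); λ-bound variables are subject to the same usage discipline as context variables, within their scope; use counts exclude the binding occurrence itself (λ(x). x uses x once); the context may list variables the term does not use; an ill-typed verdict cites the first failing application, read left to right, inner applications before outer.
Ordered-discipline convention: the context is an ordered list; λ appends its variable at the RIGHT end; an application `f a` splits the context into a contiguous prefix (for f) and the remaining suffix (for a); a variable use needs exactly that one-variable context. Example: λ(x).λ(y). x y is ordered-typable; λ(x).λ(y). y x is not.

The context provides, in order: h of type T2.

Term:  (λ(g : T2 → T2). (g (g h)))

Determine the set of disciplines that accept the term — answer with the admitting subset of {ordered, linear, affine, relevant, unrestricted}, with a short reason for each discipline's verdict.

admitted by: relevant, unrestricted
use counts: h=1, g (bound)=2
left-to-right use order: g, g, h
typing: well-typed at (T2 → T2) → T2
ordered ✗ (repeated use of g ×2)
linear ✗ (repeated use of g ×2)
affine ✗ (repeated use of g ×2)
relevant ✓ (at least one use each (h, g))
unrestricted ✓ (typability at (T2 → T2) → T2 is all that's needed)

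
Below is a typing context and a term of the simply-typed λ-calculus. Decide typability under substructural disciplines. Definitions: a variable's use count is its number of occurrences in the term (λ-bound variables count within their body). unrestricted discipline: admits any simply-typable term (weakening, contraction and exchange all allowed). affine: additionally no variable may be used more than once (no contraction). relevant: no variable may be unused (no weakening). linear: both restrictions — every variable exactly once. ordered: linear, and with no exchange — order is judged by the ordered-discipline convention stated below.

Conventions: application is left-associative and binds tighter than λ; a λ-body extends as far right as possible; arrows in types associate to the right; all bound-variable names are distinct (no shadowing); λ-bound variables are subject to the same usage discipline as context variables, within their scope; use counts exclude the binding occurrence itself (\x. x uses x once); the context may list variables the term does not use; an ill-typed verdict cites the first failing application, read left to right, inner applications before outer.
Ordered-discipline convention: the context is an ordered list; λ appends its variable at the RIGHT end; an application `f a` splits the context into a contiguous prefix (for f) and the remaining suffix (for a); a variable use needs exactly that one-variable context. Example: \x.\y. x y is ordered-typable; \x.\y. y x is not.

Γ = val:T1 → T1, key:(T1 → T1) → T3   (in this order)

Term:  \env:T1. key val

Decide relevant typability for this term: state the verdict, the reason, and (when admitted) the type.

no — unused: env — weakening required
counts: val ×1; key ×1; env (bound) ×0
use order (left to right): key, val
typing: ✓ — T1 → T3
all disciplines: ordered ✗; linear ✗; affine ✓; relevant ✗; unrestricted ✓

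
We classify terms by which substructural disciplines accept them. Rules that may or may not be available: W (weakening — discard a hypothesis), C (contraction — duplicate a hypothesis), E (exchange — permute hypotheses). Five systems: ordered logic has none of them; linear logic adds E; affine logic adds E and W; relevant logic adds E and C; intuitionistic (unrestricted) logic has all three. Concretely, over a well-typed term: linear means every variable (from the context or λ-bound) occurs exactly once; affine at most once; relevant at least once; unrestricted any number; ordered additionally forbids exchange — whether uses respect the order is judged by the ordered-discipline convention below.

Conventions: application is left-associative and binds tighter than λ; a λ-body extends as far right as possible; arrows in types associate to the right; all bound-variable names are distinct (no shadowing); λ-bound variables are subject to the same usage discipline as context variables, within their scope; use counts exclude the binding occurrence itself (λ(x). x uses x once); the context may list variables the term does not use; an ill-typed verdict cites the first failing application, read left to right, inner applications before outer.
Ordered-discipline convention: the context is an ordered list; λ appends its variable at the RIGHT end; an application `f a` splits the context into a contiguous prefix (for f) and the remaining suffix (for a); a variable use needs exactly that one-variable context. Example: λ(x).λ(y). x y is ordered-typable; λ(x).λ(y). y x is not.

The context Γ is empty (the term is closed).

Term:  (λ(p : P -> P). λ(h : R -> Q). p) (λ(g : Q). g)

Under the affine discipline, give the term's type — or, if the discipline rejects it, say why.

not well-typed under affine — a type mismatch blocks all five
variable uses: p [bound]: 1×, h [bound]: 0×, g [bound]: 1×
use order (left to right): p, g
typing: ill-typed: an argument Q -> Q mismatches the expected P -> P
across the five disciplines: ordered ✗ | linear ✗ | affine ✗ | relevant ✗ | unrestricted ✗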